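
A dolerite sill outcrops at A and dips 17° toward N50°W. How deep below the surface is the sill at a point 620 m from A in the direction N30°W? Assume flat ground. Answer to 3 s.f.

178 m

The hole lies 20° from the dip direction, so the down-dip offset is 620 × cos 20° = 582.61 m.
Depth = down-dip offset × tan(dip) = 582.61 × tan 17° = 582.61 × 0.3057
Depth = 178.12 m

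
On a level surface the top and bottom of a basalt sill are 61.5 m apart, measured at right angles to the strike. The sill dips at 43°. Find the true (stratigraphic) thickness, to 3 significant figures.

41.9 m

True thickness t = w · sin(dip) = 61.5 × sin 43°
t = 61.5 × 0.6820 = 41.943 m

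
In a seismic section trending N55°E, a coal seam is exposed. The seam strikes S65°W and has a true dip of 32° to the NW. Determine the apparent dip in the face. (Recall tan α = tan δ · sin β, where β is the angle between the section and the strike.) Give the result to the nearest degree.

The section lies 10° from the strike.
tan α = tan 32° × sin 10° = 0.6249 × 0.1736 = 0.1085
apparent dip = arctan 0.1085 = 6.19°

6°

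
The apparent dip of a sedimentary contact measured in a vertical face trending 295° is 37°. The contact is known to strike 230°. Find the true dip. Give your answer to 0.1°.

β = acute angle between strike 230° and section 295° = 65°.
tan δ = tan α / sin β = tan 37° / sin 65° = 0.7536 / 0.9063 = 0.8315
δ = arctan(0.8315) = 39.74°

39.7°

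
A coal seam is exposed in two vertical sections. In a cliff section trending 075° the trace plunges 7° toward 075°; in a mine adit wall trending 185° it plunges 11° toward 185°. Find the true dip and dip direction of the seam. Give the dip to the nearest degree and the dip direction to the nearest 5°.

true dip 16°, dip direction 140°

The two traces are lines in the plane: v₁ = (sin 75°·cos 7°, cos 75°·cos 7°, −sin 7°), v₂ = (sin 185°·cos 11°, cos 185°·cos 11°, −sin 11°).
Cross product v₁ × v₂ gives the pole to the plane: n ∝ (0.168, -0.193, 0.916).
Dip δ = arctan(|n_h|/n_z) = arctan(0.256/0.916) = 15.6°.
The horizontal component of n points toward azimuth atan2(n_x, n_y) = 139°, the dip direction.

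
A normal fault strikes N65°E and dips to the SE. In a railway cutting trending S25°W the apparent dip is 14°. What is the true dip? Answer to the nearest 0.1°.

The section is 40° from the strike.
tan δ = tan α / sin β = tan 14° / sin 40° = 0.2493 / 0.6428 = 0.3879
true dip = arctan 0.3879 = 21.20°

21.2°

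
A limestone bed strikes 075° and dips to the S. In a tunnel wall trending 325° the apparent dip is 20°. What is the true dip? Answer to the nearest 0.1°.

21.2°

The section is 70° from the strike.
tan(true dip) = tan 20° / sin 70° = 0.3873
δ = arctan(0.3873) = 21.17°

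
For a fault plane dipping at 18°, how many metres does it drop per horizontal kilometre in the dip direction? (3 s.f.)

325 m

drop per km = 1000 × tan 18° = 1000 × 0.3249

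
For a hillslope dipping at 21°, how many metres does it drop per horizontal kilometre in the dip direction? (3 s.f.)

drop per km = 1000 × tan 21° = 1000 × 0.3839

384 m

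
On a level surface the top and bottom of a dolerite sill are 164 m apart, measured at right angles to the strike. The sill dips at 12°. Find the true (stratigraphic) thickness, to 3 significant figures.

34.1 m

True thickness t = w · sin(dip) = 164 × sin 12°
t = 164 × 0.2079 = 34.098 m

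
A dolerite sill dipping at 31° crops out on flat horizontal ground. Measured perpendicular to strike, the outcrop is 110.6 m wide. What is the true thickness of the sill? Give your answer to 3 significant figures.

True thickness t = w · sin(dip) = 110.6 × sin 31°
t = 110.6 × 0.5150 = 56.963 m

57.0 m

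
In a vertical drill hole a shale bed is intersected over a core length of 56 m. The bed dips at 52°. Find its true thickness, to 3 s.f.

34.5 m

True thickness t = h · cos(dip) = 56 × cos 52°
t = 56 × 0.6157 = 34.477 m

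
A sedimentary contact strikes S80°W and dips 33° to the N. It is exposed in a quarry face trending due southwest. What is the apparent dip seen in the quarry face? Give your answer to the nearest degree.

The strike is S80°W and the section trends due southwest; the acute angle between them is β = 35°.
tan α = tan 33° × sin 35° = 0.6494 × 0.5736 = 0.3725
apparent dip = arctan 0.3725 = 20.43°

20°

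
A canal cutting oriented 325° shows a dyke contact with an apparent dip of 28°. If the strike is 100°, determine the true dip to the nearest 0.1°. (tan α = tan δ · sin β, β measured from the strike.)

36.9°

β = acute angle between strike 100° and section 325° = 45°.
tan δ = tan α / sin β = tan 28° / sin 45° = 0.5317 / 0.7071 = 0.7520
true dip = arctan 0.7520 = 36.94°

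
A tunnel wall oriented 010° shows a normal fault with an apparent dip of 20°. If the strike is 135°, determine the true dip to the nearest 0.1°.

β = acute angle between strike 135° and section 010° = 55°.
tan δ = tan α / sin β = tan 20° / sin 55° = 0.3640 / 0.8192 = 0.4443
true dip = arctan 0.4443 = 23.96°

24.0°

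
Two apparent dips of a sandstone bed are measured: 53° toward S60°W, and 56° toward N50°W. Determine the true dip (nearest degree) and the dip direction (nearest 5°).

Represent each trace as a vector plunging at its apparent dip toward its trend (east-north-up frame): v₁ = (-0.521, -0.301, -0.799), v₂ = (-0.428, 0.359, -0.829).
n = v₁ × v₂ = (-0.537, 0.090, 0.316) (taken with n_z > 0).
True dip = arccos(n_z / |n|) = arccos(0.5026) = 59.8°.
Dip direction = azimuth of (n_x, n_y) = atan2(-0.537, 0.090) = 280°.

true dip 60°, dip direction 280°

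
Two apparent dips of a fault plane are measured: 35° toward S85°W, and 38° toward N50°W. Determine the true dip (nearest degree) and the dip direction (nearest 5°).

Represent each trace as a vector plunging at its apparent dip toward its trend (east-north-up frame): v₁ = (-0.816, -0.071, -0.574), v₂ = (-0.604, 0.507, -0.616).
Cross product v₁ × v₂ gives the pole to the plane: n ∝ (-0.334, 0.156, 0.456).
tan δ = √(n_x²+n_y²)/n_z = 0.369/0.456, so δ = 39.0°.
Dip direction = azimuth of (n_x, n_y) = atan2(-0.334, 0.156) = 295°.

true dip 39°, dip direction 295°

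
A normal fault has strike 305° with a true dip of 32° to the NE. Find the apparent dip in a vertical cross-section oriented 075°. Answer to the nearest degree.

26°

The section lies 50° from the strike.
tan α = tan 32° × sin 50° = 0.6249 × 0.7660 = 0.4787
apparent dip = arctan 0.4787 = 25.58°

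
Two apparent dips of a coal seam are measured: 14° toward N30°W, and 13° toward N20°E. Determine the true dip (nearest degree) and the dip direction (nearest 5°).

The two traces are lines in the plane: v₁ = (sin 330°·cos 14°, cos 330°·cos 14°, −sin 14°), v₂ = (sin 20°·cos 13°, cos 20°·cos 13°, −sin 13°).
n = v₁ × v₂ = (-0.032, 0.190, 0.724) (taken with n_z > 0).
Dip δ = arctan(|n_h|/n_z) = arctan(0.193/0.724) = 14.9°.
Dip direction = azimuth of (n_x, n_y) = atan2(-0.032, 0.190) = 350°.

true dip 15°, dip direction 350°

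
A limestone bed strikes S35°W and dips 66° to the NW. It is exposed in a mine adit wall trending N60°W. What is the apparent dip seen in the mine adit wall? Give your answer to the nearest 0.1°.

65.9°

Angle between strike (S35°W) and section (N60°W): β = 85°.
tan(apparent dip) = tan 66° · sin 85° = 2.2375
apparent dip = arctan 2.2375 = 65.92°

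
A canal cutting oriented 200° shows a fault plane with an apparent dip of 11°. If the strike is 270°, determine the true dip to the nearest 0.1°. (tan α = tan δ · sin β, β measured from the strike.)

11.7°

The section is 70° from the strike.
tan δ = tan α / sin β = tan 11° / sin 70° = 0.1944 / 0.9397 = 0.2069
δ = arctan(0.2069) = 11.69°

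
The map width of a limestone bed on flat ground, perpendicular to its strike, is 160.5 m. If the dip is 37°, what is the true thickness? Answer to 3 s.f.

True thickness t = w · sin(dip) = 160.5 × sin 37°
t = 160.5 × 0.6018 = 96.591 m

96.6 m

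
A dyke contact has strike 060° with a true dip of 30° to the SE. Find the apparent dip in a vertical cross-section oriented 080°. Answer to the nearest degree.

The strike is 060° and the section trends 080°; the acute angle between them is β = 20°.
tan(apparent dip) = tan 30° · sin 20° = 0.1975
apparent dip = arctan 0.1975 = 11.17°

11°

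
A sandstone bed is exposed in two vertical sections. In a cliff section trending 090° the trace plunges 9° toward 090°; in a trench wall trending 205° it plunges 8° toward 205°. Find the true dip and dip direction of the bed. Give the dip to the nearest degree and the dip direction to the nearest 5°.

true dip 16°, dip direction 145°

Each apparent-dip line lies in the plane. As unit vectors (x east, y north, z up), v₁ plunges 9°→090° and v₂ plunges 8°→205°.
The plane normal is n = v₁ × v₂ ∝ (0.140, -0.203, 0.886).
tan δ = √(n_x²+n_y²)/n_z = 0.247/0.886, so δ = 15.6°.
Dip direction = azimuth of (n_x, n_y) = atan2(0.140, -0.203) = 145°.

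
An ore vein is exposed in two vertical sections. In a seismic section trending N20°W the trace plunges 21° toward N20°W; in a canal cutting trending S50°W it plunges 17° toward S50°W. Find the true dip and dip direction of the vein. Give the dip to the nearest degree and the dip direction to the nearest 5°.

true dip 31°, dip direction 290°

Each apparent-dip line lies in the plane. As unit vectors (x east, y north, z up), v₁ plunges 21°→N20°W and v₂ plunges 17°→S50°W.
n = v₁ × v₂ = (-0.477, 0.169, 0.839) (taken with n_z > 0).
Dip δ = arctan(|n_h|/n_z) = arctan(0.506/0.839) = 31.1°.
The horizontal component of n points toward azimuth atan2(n_x, n_y) = 290°, the dip direction.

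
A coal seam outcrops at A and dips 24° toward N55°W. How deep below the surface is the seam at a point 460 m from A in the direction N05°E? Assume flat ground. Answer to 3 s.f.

The hole lies 60° from the dip direction, so the down-dip offset is 460 × cos 60° = 230.00 m.
Depth = down-dip offset × tan(dip) = 230.00 × tan 24° = 230.00 × 0.4452
Depth = 102.40 m

102 m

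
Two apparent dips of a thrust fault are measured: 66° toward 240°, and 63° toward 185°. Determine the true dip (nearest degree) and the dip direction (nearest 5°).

Each apparent-dip line lies in the plane. As unit vectors (x east, y north, z up), v₁ plunges 66°→240° and v₂ plunges 63°→185°.
The plane normal is n = v₁ × v₂ ∝ (-0.232, -0.278, 0.151).
tan δ = √(n_x²+n_y²)/n_z = 0.362/0.151, so δ = 67.3°.
Dip direction = azimuth of (n_x, n_y) = atan2(-0.232, -0.278) = 220°.

true dip 67°, dip direction 220°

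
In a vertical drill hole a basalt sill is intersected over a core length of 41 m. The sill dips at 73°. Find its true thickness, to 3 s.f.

True thickness t = h · cos(dip) = 41 × cos 73°
t = 41 × 0.2924 = 11.987 m

12.0 m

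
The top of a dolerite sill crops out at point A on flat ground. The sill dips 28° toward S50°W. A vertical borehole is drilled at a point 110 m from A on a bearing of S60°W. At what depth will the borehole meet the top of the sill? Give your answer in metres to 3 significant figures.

The hole lies 10° from the dip direction, so the down-dip offset is 110 × cos 10° = 108.33 m.
Depth = down-dip offset × tan(dip) = 108.33 × tan 28° = 108.33 × 0.5317
Depth = 57.60 m

57.6 m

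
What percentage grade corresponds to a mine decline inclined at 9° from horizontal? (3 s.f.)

15.8%

grade % = 100 × tan 9° = 100 × 0.1584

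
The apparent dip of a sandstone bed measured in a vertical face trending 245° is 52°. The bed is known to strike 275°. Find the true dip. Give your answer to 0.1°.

68.7°

β = acute angle between strike 275° and section 245° = 30°.
tan δ = tan α / sin β = tan 52° / sin 30° = 1.2799 / 0.5000 = 2.5599
δ = arctan(2.5599) = 68.66°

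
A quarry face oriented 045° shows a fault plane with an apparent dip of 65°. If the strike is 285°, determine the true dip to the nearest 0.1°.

68.0°

The section is 60° from the strike.
tan δ = tan α / sin β = tan 65° / sin 60° = 2.1445 / 0.8660 = 2.4763
true dip = arctan 2.4763 = 68.01°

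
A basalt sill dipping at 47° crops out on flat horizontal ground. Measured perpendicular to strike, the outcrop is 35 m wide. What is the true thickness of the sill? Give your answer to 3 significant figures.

25.6 m

True thickness t = w · sin(dip) = 35 × sin 47°
t = 35 × 0.7314 = 25.597 m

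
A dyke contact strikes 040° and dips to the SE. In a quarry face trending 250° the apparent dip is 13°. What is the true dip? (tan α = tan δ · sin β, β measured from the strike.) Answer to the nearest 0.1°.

24.8°

The section is 30° from the strike.
tan(true dip) = tan 13° / sin 30° = 0.4617
δ = arctan(0.4617) = 24.78°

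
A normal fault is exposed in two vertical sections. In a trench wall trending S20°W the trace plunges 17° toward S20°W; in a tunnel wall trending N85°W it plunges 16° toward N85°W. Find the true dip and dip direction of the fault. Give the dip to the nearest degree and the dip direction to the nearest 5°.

Each apparent-dip line lies in the plane. As unit vectors (x east, y north, z up), v₁ plunges 17°→S20°W and v₂ plunges 16°→N85°W.
The plane normal is n = v₁ × v₂ ∝ (-0.272, -0.190, 0.888).
True dip = arccos(n_z / |n|) = arccos(0.9367) = 20.5°.
Dip direction = atan2(-0.272, -0.190) = 235° (azimuth of n's horizontal projection).

true dip 20°, dip direction 235°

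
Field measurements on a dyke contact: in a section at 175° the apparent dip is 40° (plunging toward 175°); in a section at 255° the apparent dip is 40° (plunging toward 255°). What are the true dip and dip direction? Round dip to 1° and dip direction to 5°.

true dip 48°, dip direction 215°

The two traces are lines in the plane: v₁ = (sin 175°·cos 40°, cos 175°·cos 40°, −sin 40°), v₂ = (sin 255°·cos 40°, cos 255°·cos 40°, −sin 40°).
Cross product v₁ × v₂ gives the pole to the plane: n ∝ (-0.363, -0.519, 0.578).
tan δ = √(n_x²+n_y²)/n_z = 0.633/0.578, so δ = 47.6°.
The horizontal component of n points toward azimuth atan2(n_x, n_y) = 215°, the dip direction.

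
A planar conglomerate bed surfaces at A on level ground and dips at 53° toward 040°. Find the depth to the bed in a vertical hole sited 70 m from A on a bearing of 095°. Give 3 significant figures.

The hole lies 55° from the dip direction, so the down-dip offset is 70 × cos 55° = 40.15 m.
Depth = down-dip offset × tan(dip) = 40.15 × tan 53° = 40.15 × 1.3270
Depth = 53.28 m

53.3 m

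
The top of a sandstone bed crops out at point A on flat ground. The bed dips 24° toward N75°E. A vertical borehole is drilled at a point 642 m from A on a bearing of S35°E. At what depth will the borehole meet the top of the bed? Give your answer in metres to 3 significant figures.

97.8 m

The hole lies 70° from the dip direction, so the down-dip offset is 642 × cos 70° = 219.58 m.
Depth = down-dip offset × tan(dip) = 219.58 × tan 24° = 219.58 × 0.4452
Depth = 97.76 m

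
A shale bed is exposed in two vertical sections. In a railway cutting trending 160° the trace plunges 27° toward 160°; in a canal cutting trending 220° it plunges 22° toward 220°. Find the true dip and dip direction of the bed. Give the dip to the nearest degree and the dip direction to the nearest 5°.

true dip 28°, dip direction 180°

The two traces are lines in the plane: v₁ = (sin 160°·cos 27°, cos 160°·cos 27°, −sin 27°), v₂ = (sin 220°·cos 22°, cos 220°·cos 22°, −sin 22°).
n = v₁ × v₂ = (0.009, -0.385, 0.715) (taken with n_z > 0).
True dip = arccos(n_z / |n|) = arccos(0.8807) = 28.3°.
The horizontal component of n points toward azimuth atan2(n_x, n_y) = 179°, the dip direction.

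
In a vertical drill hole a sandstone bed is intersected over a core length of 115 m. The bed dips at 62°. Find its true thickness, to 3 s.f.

True thickness t = h · cos(dip) = 115 × cos 62°
t = 115 × 0.4695 = 53.989 m

54.0 m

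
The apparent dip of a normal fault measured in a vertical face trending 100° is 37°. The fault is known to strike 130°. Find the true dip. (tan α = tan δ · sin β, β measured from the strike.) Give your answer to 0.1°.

56.4°

The section is 30° from the strike.
tan δ = tan α / sin β = tan 37° / sin 30° = 0.7536 / 0.5000 = 1.5071
true dip = arctan 1.5071 = 56.43°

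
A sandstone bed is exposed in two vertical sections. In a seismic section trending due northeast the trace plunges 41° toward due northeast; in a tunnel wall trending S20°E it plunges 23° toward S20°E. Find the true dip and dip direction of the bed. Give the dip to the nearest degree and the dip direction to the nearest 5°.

true dip 51°, dip direction 090°

Represent each trace as a vector plunging at its apparent dip toward its trend (east-north-up frame): v₁ = (0.534, 0.534, -0.656), v₂ = (0.315, -0.865, -0.391).
n = v₁ × v₂ = (0.776, -0.002, 0.630) (taken with n_z > 0).
tan δ = √(n_x²+n_y²)/n_z = 0.776/0.630, so δ = 50.9°.
The horizontal component of n points toward azimuth atan2(n_x, n_y) = 90°, the dip direction.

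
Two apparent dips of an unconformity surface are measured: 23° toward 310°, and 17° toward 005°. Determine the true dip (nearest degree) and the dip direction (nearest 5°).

Represent each trace as a vector plunging at its apparent dip toward its trend (east-north-up frame): v₁ = (-0.705, 0.592, -0.391), v₂ = (0.083, 0.953, -0.292).
Cross product v₁ × v₂ gives the pole to the plane: n ∝ (-0.199, 0.239, 0.721).
Dip δ = arctan(|n_h|/n_z) = arctan(0.311/0.721) = 23.3°.
Dip direction = atan2(-0.199, 0.239) = 320° (azimuth of n's horizontal projection).

true dip 23°, dip direction 320°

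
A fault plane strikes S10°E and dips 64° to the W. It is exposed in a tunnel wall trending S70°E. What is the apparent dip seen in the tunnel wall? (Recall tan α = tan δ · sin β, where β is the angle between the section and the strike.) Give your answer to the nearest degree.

Angle between strike (S10°E) and section (S70°E): β = 60°.
tan α = tan 64° × sin 60° = 2.0503 × 0.8660 = 1.7756
apparent dip = arctan 1.7756 = 60.61°

61°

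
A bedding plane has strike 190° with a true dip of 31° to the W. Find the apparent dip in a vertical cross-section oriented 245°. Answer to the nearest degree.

Angle between strike (190°) and section (245°): β = 55°.
tan α = tan 31° × sin 55° = 0.6009 × 0.8192 = 0.4922
apparent dip = arctan 0.4922 = 26.21°

26°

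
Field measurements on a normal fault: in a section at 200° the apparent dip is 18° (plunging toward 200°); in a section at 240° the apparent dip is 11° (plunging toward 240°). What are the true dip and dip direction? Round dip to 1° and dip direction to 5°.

true dip 19°, dip direction 185°

The two traces are lines in the plane: v₁ = (sin 200°·cos 18°, cos 200°·cos 18°, −sin 18°), v₂ = (sin 240°·cos 11°, cos 240°·cos 11°, −sin 11°).
The plane normal is n = v₁ × v₂ ∝ (-0.019, -0.201, 0.600).
tan δ = √(n_x²+n_y²)/n_z = 0.202/0.600, so δ = 18.6°.
Dip direction = atan2(-0.019, -0.201) = 185° (azimuth of n's horizontal projection).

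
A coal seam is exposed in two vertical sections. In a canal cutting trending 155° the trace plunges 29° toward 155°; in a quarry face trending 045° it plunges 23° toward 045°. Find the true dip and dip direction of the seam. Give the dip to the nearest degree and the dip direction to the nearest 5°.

The two traces are lines in the plane: v₁ = (sin 155°·cos 29°, cos 155°·cos 29°, −sin 29°), v₂ = (sin 45°·cos 23°, cos 45°·cos 23°, −sin 23°).
The plane normal is n = v₁ × v₂ ∝ (0.625, -0.171, 0.757).
tan δ = √(n_x²+n_y²)/n_z = 0.648/0.757, so δ = 40.6°.
The horizontal component of n points toward azimuth atan2(n_x, n_y) = 105°, the dip direction.

true dip 41°, dip direction 105°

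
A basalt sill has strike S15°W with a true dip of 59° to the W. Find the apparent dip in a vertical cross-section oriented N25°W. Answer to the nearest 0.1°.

The strike is S15°W and the section trends N25°W; the acute angle between them is β = 40°.
tan α = tan 59° × sin 40° = 1.6643 × 0.6428 = 1.0698
apparent dip = arctan 1.0698 = 46.93°

46.9°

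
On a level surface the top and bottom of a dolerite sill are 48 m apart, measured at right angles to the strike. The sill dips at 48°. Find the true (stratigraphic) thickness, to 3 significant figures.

35.7 m

True thickness t = w · sin(dip) = 48 × sin 48°
t = 48 × 0.7431 = 35.671 m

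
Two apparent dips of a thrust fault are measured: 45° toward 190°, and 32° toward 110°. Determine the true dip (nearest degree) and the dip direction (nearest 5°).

true dip 48°, dip direction 165°

Represent each trace as a vector plunging at its apparent dip toward its trend (east-north-up frame): v₁ = (-0.123, -0.696, -0.707), v₂ = (0.797, -0.290, -0.530).
n = v₁ × v₂ = (0.164, -0.629, 0.591) (taken with n_z > 0).
Dip δ = arctan(|n_h|/n_z) = arctan(0.650/0.591) = 47.7°.
Dip direction = atan2(0.164, -0.629) = 165° (azimuth of n's horizontal projection).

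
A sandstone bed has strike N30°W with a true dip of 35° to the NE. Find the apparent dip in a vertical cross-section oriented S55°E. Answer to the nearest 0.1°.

16.5°

The section lies 25° from the strike.
tan α = tan 35° × sin 25° = 0.7002 × 0.4226 = 0.2959
α = arctan(0.2959) = 16.48°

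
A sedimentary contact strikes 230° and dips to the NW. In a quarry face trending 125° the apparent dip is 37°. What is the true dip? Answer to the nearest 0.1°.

38.0°

β = acute angle between strike 230° and section 125° = 75°.
tan(true dip) = tan 37° / sin 75° = 0.7801
true dip = arctan 0.7801 = 37.96°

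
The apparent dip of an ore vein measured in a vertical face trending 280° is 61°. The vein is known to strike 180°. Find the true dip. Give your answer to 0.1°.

β = acute angle between strike 180° and section 280° = 80°.
tan δ = tan α / sin β = tan 61° / sin 80° = 1.8040 / 0.9848 = 1.8319
true dip = arctan 1.8319 = 61.37°

61.4°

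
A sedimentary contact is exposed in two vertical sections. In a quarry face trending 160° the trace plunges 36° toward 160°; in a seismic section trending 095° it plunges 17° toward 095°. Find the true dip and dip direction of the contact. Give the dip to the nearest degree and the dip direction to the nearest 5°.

true dip 36°, dip direction 160°

Each apparent-dip line lies in the plane. As unit vectors (x east, y north, z up), v₁ plunges 36°→160° and v₂ plunges 17°→095°.
Cross product v₁ × v₂ gives the pole to the plane: n ∝ (0.173, -0.479, 0.701).
Dip δ = arctan(|n_h|/n_z) = arctan(0.509/0.701) = 36.0°.
Dip direction = atan2(0.173, -0.479) = 160° (azimuth of n's horizontal projection).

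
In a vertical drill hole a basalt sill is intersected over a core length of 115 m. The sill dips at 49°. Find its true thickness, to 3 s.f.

75.4 m

True thickness t = h · cos(dip) = 115 × cos 49°
t = 115 × 0.6561 = 75.447 m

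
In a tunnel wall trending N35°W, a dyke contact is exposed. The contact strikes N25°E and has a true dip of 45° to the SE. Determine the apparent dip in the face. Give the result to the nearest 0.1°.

40.9°

The section lies 60° from the strike.
tan α = tan 45° × sin 60° = 1.0000 × 0.8660 = 0.8660
α = arctan(0.8660) = 40.89°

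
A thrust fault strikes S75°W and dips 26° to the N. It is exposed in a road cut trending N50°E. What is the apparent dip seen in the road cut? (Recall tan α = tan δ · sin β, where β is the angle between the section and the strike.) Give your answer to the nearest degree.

12°

The section lies 25° from the strike.
tan α = tan 26° × sin 25° = 0.4877 × 0.4226 = 0.2061
α = arctan(0.2061) = 11.65°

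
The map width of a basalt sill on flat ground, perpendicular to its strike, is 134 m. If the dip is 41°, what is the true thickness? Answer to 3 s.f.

True thickness t = w · sin(dip) = 134 × sin 41°
t = 134 × 0.6561 = 87.912 m

87.9 m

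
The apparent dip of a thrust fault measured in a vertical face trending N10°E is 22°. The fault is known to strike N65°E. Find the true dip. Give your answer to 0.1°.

β = acute angle between strike N65°E and section N10°E = 55°.
tan δ = tan α / sin β = tan 22° / sin 55° = 0.4040 / 0.8192 = 0.4932
true dip = arctan 0.4932 = 26.25°

26.3°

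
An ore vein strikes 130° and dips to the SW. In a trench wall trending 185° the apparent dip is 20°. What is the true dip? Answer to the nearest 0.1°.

β = acute angle between strike 130° and section 185° = 55°.
tan(true dip) = tan 20° / sin 55° = 0.4443
δ = arctan(0.4443) = 23.96°

24.0°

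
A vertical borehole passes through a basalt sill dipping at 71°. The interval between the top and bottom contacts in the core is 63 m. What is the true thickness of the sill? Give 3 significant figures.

20.5 m

True thickness t = h · cos(dip) = 63 × cos 71°
t = 63 × 0.3256 = 20.511 m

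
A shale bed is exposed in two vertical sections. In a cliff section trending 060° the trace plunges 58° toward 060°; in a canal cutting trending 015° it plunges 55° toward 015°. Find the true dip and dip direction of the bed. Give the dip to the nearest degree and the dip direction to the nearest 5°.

true dip 59°, dip direction 045°

Represent each trace as a vector plunging at its apparent dip toward its trend (east-north-up frame): v₁ = (0.459, 0.265, -0.848), v₂ = (0.148, 0.554, -0.819).
Cross product v₁ × v₂ gives the pole to the plane: n ∝ (0.253, 0.250, 0.215).
tan δ = √(n_x²+n_y²)/n_z = 0.356/0.215, so δ = 58.8°.
Dip direction = azimuth of (n_x, n_y) = atan2(0.253, 0.250) = 45°.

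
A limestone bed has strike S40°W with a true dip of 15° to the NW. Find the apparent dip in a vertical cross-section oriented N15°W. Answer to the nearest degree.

12°

Angle between strike (S40°W) and section (N15°W): β = 55°.
tan α = tan 15° × sin 55° = 0.2679 × 0.8192 = 0.2195
α = arctan(0.2195) = 12.38°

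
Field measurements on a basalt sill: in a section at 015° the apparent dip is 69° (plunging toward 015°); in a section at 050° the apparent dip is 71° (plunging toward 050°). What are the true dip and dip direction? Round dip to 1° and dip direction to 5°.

true dip 71°, dip direction 040°

Each apparent-dip line lies in the plane. As unit vectors (x east, y north, z up), v₁ plunges 69°→015° and v₂ plunges 71°→050°.
n = v₁ × v₂ = (0.132, 0.145, 0.067) (taken with n_z > 0).
True dip = arccos(n_z / |n|) = arccos(0.3229) = 71.2°.
The horizontal component of n points toward azimuth atan2(n_x, n_y) = 42°, the dip direction.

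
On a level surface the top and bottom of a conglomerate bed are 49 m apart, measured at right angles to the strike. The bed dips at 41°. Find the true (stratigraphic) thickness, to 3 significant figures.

True thickness t = w · sin(dip) = 49 × sin 41°
t = 49 × 0.6561 = 32.147 m

32.1 m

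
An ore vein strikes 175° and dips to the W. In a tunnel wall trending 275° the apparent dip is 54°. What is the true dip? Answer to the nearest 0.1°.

54.4°

β = acute angle between strike 175° and section 275° = 80°.
tan(true dip) = tan 54° / sin 80° = 1.3976
δ = arctan(1.3976) = 54.42°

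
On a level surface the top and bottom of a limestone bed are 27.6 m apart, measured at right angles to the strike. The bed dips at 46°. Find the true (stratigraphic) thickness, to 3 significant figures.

True thickness t = w · sin(dip) = 27.6 × sin 46°
t = 27.6 × 0.7193 = 19.854 m

19.9 m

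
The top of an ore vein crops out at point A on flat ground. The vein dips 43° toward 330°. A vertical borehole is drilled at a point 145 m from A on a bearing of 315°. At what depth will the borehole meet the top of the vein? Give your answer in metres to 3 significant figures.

The hole lies 15° from the dip direction, so the down-dip offset is 145 × cos 15° = 140.06 m.
Depth = down-dip offset × tan(dip) = 140.06 × tan 43° = 140.06 × 0.9325
Depth = 130.61 m

131 m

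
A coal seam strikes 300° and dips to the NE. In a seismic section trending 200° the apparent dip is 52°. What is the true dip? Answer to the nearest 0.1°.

52.4°

The section is 80° from the strike.
tan(true dip) = tan 52° / sin 80° = 1.2997
δ = arctan(1.2997) = 52.42°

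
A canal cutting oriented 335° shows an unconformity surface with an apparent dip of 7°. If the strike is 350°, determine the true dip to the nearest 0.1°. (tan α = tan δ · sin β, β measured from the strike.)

25.4°

β = acute angle between strike 350° and section 335° = 15°.
tan(true dip) = tan 7° / sin 15° = 0.4744
δ = arctan(0.4744) = 25.38°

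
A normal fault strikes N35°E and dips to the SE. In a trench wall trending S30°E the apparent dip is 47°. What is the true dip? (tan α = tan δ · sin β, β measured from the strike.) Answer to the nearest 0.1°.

β = acute angle between strike N35°E and section S30°E = 65°.
tan δ = tan α / sin β = tan 47° / sin 65° = 1.0724 / 0.9063 = 1.1832
true dip = arctan 1.1832 = 49.80°

49.8°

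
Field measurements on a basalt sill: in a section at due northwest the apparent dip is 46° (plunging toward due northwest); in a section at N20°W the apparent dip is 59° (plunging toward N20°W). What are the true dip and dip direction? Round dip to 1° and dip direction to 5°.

true dip 63°, dip direction 015°

Represent each trace as a vector plunging at its apparent dip toward its trend (east-north-up frame): v₁ = (-0.491, 0.491, -0.719), v₂ = (-0.176, 0.484, -0.857).
The plane normal is n = v₁ × v₂ ∝ (0.073, 0.294, 0.151).
tan δ = √(n_x²+n_y²)/n_z = 0.303/0.151, so δ = 63.5°.
Dip direction = atan2(0.073, 0.294) = 14° (azimuth of n's horizontal projection).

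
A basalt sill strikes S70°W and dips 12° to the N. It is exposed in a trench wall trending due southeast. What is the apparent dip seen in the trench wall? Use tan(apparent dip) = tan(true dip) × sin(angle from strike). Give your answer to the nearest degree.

11°

Angle between strike (S70°W) and section (due southeast): β = 65°.
tan α = tan 12° × sin 65° = 0.2126 × 0.9063 = 0.1926
apparent dip = arctan 0.1926 = 10.90°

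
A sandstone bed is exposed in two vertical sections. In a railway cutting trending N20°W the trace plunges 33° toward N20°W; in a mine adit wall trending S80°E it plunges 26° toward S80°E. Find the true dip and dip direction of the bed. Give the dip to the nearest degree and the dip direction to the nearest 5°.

true dip 49°, dip direction 035°

Each apparent-dip line lies in the plane. As unit vectors (x east, y north, z up), v₁ plunges 33°→N20°W and v₂ plunges 26°→S80°E.
The plane normal is n = v₁ × v₂ ∝ (0.430, 0.608, 0.653).
tan δ = √(n_x²+n_y²)/n_z = 0.745/0.653, so δ = 48.8°.
Dip direction = azimuth of (n_x, n_y) = atan2(0.430, 0.608) = 35°.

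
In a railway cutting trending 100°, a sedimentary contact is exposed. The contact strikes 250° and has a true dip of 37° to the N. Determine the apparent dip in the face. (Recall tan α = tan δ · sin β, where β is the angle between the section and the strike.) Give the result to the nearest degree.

The strike is 250° and the section trends 100°; the acute angle between them is β = 30°.
tan α = tan 37° × sin 30° = 0.7536 × 0.5000 = 0.3768
apparent dip = arctan 0.3768 = 20.65°

21°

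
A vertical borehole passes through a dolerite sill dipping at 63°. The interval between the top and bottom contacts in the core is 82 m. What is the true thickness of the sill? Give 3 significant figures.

True thickness t = h · cos(dip) = 82 × cos 63°
t = 82 × 0.4540 = 37.227 m

37.2 m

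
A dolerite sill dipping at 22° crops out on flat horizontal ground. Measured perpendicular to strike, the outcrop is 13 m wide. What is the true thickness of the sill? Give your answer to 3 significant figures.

True thickness t = w · sin(dip) = 13 × sin 22°
t = 13 × 0.3746 = 4.870 m

4.87 m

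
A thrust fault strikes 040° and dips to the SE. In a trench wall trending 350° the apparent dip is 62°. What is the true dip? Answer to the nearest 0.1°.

67.8°

The section is 50° from the strike.
tan(true dip) = tan 62° / sin 50° = 2.4551
δ = arctan(2.4551) = 67.84°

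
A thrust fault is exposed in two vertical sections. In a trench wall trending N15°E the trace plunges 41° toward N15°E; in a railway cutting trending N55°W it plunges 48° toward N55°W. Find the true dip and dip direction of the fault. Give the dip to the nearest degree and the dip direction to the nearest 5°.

Represent each trace as a vector plunging at its apparent dip toward its trend (east-north-up frame): v₁ = (0.195, 0.729, -0.656), v₂ = (-0.548, 0.384, -0.743).
n = v₁ × v₂ = (-0.290, 0.505, 0.475) (taken with n_z > 0).
Dip δ = arctan(|n_h|/n_z) = arctan(0.582/0.475) = 50.8°.
Dip direction = atan2(-0.290, 0.505) = 330° (azimuth of n's horizontal projection).

true dip 51°, dip direction 330°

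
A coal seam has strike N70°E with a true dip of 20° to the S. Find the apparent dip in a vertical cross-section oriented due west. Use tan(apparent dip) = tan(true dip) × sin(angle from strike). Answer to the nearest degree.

7°

Angle between strike (N70°E) and section (due west): β = 20°.
tan(apparent dip) = tan 20° · sin 20° = 0.1245
apparent dip = arctan 0.1245 = 7.10°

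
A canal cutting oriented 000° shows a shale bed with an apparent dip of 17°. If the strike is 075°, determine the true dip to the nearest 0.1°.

The section is 75° from the strike.
tan δ = tan α / sin β = tan 17° / sin 75° = 0.3057 / 0.9659 = 0.3165
true dip = arctan 0.3165 = 17.56°

17.6°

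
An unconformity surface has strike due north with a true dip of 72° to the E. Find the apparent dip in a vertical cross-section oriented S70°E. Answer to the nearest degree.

71°

The section lies 70° from the strike.
tan(apparent dip) = tan 72° · sin 70° = 2.8921
α = arctan(2.8921) = 70.93°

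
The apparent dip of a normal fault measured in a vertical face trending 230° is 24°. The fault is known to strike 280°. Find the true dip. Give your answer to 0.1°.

30.2°

β = acute angle between strike 280° and section 230° = 50°.
tan(true dip) = tan 24° / sin 50° = 0.5812
δ = arctan(0.5812) = 30.17°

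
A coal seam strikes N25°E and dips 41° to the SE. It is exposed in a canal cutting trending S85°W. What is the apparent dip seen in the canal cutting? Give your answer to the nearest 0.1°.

The section lies 60° from the strike.
tan α = tan 41° × sin 60° = 0.8693 × 0.8660 = 0.7528
apparent dip = arctan 0.7528 = 36.97°

37.0°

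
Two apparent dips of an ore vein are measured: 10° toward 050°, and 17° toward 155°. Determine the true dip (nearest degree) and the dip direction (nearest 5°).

true dip 22°, dip direction 115°

Each apparent-dip line lies in the plane. As unit vectors (x east, y north, z up), v₁ plunges 10°→050° and v₂ plunges 17°→155°.
The plane normal is n = v₁ × v₂ ∝ (0.336, -0.150, 0.910).
True dip = arccos(n_z / |n|) = arccos(0.9271) = 22.0°.
Dip direction = azimuth of (n_x, n_y) = atan2(0.336, -0.150) = 114°.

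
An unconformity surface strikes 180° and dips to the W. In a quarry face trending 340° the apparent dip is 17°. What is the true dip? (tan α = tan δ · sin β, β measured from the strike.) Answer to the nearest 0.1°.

41.8°

β = acute angle between strike 180° and section 340° = 20°.
tan δ = tan α / sin β = tan 17° / sin 20° = 0.3057 / 0.3420 = 0.8939
true dip = arctan 0.8939 = 41.79°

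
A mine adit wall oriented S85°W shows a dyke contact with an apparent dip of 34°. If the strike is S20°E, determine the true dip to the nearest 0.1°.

34.9°

The section is 75° from the strike.
tan δ = tan α / sin β = tan 34° / sin 75° = 0.6745 / 0.9659 = 0.6983
true dip = arctan 0.6983 = 34.93°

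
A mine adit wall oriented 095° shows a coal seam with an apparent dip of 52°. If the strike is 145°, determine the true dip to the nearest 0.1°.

The section is 50° from the strike.
tan(true dip) = tan 52° / sin 50° = 1.6708
δ = arctan(1.6708) = 59.10°

59.1°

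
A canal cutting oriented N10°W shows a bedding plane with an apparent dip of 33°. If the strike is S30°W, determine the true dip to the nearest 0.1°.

β = acute angle between strike S30°W and section N10°W = 40°.
tan(true dip) = tan 33° / sin 40° = 1.0103
δ = arctan(1.0103) = 45.29°

45.3°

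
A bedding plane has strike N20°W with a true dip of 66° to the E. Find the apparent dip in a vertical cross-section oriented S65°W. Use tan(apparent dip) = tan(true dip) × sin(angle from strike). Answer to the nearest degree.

The strike is N20°W and the section trends S65°W; the acute angle between them is β = 85°.
tan α = tan 66° × sin 85° = 2.2460 × 0.9962 = 2.2375
α = arctan(2.2375) = 65.92°

66°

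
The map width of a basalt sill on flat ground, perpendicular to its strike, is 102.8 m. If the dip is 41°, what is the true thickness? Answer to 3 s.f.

True thickness t = w · sin(dip) = 102.8 × sin 41°
t = 102.8 × 0.6561 = 67.443 m

67.4 m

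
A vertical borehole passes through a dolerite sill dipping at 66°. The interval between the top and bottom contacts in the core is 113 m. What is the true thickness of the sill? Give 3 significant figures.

True thickness t = h · cos(dip) = 113 × cos 66°
t = 113 × 0.4067 = 45.961 m

46.0 m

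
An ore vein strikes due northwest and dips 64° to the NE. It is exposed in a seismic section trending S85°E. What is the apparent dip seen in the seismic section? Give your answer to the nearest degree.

53°

The strike is due northwest and the section trends S85°E; the acute angle between them is β = 40°.
tan(apparent dip) = tan 64° · sin 40° = 1.3179
apparent dip = arctan 1.3179 = 52.81°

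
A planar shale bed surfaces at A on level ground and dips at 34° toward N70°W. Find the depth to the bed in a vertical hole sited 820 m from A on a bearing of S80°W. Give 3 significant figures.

The hole lies 30° from the dip direction, so the down-dip offset is 820 × cos 30° = 710.14 m.
Depth = down-dip offset × tan(dip) = 710.14 × tan 34° = 710.14 × 0.6745
Depth = 479.00 m

479 m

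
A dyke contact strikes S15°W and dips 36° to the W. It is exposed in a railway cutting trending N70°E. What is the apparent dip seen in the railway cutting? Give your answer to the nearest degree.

The strike is S15°W and the section trends N70°E; the acute angle between them is β = 55°.
tan(apparent dip) = tan 36° · sin 55° = 0.5951
α = arctan(0.5951) = 30.76°

31°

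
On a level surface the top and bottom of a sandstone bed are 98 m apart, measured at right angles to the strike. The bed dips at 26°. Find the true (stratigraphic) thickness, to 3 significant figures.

43.0 m

True thickness t = w · sin(dip) = 98 × sin 26°
t = 98 × 0.4384 = 42.960 m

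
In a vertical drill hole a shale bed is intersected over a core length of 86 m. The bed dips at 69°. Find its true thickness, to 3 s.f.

True thickness t = h · cos(dip) = 86 × cos 69°
t = 86 × 0.3584 = 30.820 m

30.8 m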